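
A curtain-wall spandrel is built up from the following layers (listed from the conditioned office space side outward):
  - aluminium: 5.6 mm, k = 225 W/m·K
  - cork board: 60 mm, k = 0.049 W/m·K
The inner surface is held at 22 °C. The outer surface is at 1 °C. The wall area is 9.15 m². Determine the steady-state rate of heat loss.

Q ≈ 157 W

Model the wall as resistances in series:
R_aluminium = L/(kA) = 0.0056/(225×9.15) = 2.72×10^-6 K/W
R_cork board = L/(kA) = 0.06/(0.049×9.15) = 0.1338 K/W
R_total = 0.1338 K/W
Q = ΔT / R_total = 21 / 0.1338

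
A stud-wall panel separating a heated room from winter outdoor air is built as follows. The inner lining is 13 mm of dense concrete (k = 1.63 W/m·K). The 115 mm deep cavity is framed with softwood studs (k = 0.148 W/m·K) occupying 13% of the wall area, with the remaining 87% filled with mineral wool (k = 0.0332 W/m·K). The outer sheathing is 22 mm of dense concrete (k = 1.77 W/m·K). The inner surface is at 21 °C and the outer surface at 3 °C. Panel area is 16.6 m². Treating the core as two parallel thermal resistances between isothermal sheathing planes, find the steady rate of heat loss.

Q ≈ 124 W

Sheathing layers in series; stud and cavity paths in parallel between them.
R_inner = 0.013/(1.63×16.6) = 4.804×10^-4 K/W
R_stud  = 0.115/(0.148×0.13×16.6) = 0.3601 K/W
R_cav   = 0.115/(0.0332×0.87×16.6) = 0.2398 K/W
1/R_core = 1/R_stud + 1/R_cav → R_core = 0.144 K/W
R_outer = 0.022/(1.77×16.6) = 7.488×10^-4 K/W
R_total = 0.1452 K/W
Q = ΔT/R_total = 18/0.1452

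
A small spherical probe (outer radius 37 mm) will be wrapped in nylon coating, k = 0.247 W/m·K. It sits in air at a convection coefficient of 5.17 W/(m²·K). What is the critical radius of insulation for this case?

For a sphere r_cr = 2k/h = 2×0.247/5.17
r_cr = 95.6 mm; since the bare radius (37 mm) is below r_cr, adding a thin layer of insulation will *increase* heat loss.

r_cr ≈ 95.6 mm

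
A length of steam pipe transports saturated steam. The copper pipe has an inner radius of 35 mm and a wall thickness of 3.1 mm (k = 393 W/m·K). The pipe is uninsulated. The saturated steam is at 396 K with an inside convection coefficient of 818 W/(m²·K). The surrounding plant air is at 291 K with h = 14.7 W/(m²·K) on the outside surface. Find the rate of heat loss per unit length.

Treating each annulus and film as a series resistance:
R_inner film = 1/(h_i·2πr₁L) = 1/(818×2π×0.035×1) = 0.005559 K/W
R_copper pipe wall = ln(38.1/35)/(2π×393×1) = 3.437×10^-5 K/W
R_outer film = 1/(h_o·2πr_oL) = 1/(14.7×2π×0.0381×1) = 0.2842 K/W
R_total = 0.2898 K/W
Q = ΔT/R_total = 105/0.2898

q′ ≈ 362 W/m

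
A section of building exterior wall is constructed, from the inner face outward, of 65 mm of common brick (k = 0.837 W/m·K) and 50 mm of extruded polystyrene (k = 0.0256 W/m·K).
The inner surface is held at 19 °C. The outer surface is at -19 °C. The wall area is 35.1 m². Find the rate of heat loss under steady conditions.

Q ≈ 657 W

Treating each layer as a thermal resistance in series:
R_common brick = L/(kA) = 0.065/(0.837×35.1) = 0.002212 K/W
R_extruded polystyrene = L/(kA) = 0.05/(0.0256×35.1) = 0.05564 K/W
R_total = 0.05786 K/W
Q = ΔT / R_total = 38 / 0.05786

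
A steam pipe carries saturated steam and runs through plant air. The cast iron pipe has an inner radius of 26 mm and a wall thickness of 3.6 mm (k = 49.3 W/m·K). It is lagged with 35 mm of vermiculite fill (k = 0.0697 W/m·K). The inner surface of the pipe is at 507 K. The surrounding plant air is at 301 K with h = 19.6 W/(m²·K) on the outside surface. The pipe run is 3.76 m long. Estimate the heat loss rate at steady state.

Q ≈ 406 W

Cylindrical conduction, so R = ln(r₂/r₁)/(2πkL) per layer, in series:
R_cast iron pipe wall = ln(29.6/26)/(2π×49.3×3.76) = 1.113×10^-4 K/W
R_vermiculite fill = ln(64.6/29.6)/(2π×0.0697×3.76) = 0.474 K/W
R_outer film = 1/(h_o·2πr_oL) = 1/(19.6×2π×0.0646×3.76) = 0.03343 K/W
R_total = 0.5075 K/W
Q = ΔT/R_total = 206/0.5075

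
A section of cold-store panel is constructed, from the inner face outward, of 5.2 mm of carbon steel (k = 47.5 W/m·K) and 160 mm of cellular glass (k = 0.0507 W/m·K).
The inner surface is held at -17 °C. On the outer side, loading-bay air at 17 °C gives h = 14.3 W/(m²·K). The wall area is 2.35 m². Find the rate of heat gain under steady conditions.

Thermal resistances in series:
R_carbon steel = L/(kA) = 0.0052/(47.5×2.35) = 4.658×10^-5 K/W
R_cellular glass = L/(kA) = 0.16/(0.0507×2.35) = 1.343 K/W
R_outer film = 1/(h_o·A) = 1/(14.3×2.35) = 0.02976 K/W
R_total = 1.373 K/W
Q = ΔT / R_total = 34 / 1.373

Q ≈ 24.8 W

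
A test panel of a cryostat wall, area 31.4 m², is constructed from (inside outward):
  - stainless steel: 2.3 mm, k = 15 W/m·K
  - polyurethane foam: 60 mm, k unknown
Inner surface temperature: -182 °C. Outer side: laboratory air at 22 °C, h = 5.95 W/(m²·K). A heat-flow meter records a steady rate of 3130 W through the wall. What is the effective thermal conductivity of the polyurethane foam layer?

k ≈ 0.0319 W/(m·K)

Series thermal resistances:
R_stainless steel = L/(kA) = 0.0023/(15×31.4) = 4.883×10^-6 K/W
R_outer film = 1/(h_o·A) = 1/(5.95×31.4) = 0.005352 K/W
Sum of known resistances R_other = 0.005357 K/W
Total R = ΔT/Q = 204/3130 = 0.06518 K/W
R_polyurethane foam = R_total − R_other = 0.05982 K/W
k = L/(R·A) = 0.06/(0.05982×31.4)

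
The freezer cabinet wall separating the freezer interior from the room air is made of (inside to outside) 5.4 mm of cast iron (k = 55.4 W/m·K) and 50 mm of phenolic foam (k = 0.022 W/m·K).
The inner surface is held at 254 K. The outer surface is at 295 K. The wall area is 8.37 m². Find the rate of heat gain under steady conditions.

Q ≈ 151 W

Thermal resistances in series:
R_cast iron = L/(kA) = 0.0054/(55.4×8.37) = 1.165×10^-5 K/W
R_phenolic foam = L/(kA) = 0.05/(0.022×8.37) = 0.2715 K/W
R_total = 0.2715 K/W
Q = ΔT / R_total = 41 / 0.2715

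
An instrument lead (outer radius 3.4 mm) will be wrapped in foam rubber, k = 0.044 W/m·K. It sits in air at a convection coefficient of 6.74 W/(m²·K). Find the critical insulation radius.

For a cylinder r_cr = k/h = 0.044/6.74
r_cr = 6.53 mm; since the bare radius (3.4 mm) is below r_cr, adding a thin layer of insulation will *increase* heat loss.

r_cr ≈ 6.53 mm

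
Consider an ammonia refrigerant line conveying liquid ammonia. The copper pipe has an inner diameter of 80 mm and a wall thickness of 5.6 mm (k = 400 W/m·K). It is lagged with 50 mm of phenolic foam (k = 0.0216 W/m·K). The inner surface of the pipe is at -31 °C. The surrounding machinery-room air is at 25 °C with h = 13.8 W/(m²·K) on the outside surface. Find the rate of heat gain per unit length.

Radial resistances (cylindrical: R_cond = ln(r_o/r_i)/(2πkL), R_conv = 1/(h·2πrL)):
R_copper pipe wall = ln(45.6/40)/(2π×400×1) = 5.213×10^-5 K/W
R_phenolic foam = ln(95.6/45.6)/(2π×0.0216×1) = 5.454 K/W
R_outer film = 1/(h_o·2πr_oL) = 1/(13.8×2π×0.0956×1) = 0.1206 K/W
R_total = 5.575 K/W
Q = ΔT/R_total = 56/5.575

q′ ≈ 10 W/m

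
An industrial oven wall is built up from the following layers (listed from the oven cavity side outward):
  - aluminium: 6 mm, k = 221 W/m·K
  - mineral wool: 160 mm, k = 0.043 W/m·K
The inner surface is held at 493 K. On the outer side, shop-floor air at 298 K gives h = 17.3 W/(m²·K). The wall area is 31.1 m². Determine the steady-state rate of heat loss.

Q ≈ 1600 W

Series thermal resistances:
R_aluminium = L/(kA) = 0.006/(221×31.1) = 8.73×10^-7 K/W
R_mineral wool = L/(kA) = 0.16/(0.043×31.1) = 0.1196 K/W
R_outer film = 1/(h_o·A) = 1/(17.3×31.1) = 0.001859 K/W
R_total = 0.1215 K/W
Q = ΔT / R_total = 195 / 0.1215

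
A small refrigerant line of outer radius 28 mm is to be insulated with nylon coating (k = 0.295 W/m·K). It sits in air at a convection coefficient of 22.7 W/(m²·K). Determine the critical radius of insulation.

r_cr ≈ 13 mm

For a cylinder r_cr = k/h = 0.295/22.7
r_cr = 13 mm; since the bare radius (28 mm) is above r_cr, any added insulation will reduce heat loss.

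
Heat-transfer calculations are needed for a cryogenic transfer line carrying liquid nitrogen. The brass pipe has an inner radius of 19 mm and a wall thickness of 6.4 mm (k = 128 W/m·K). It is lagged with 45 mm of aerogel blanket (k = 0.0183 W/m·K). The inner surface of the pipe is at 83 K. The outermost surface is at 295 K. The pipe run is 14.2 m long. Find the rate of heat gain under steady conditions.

Cylindrical conduction, so R = ln(r₂/r₁)/(2πkL) per layer, in series:
R_brass pipe wall = ln(25.4/19)/(2π×128×14.2) = 2.542×10^-5 K/W
R_aerogel blanket = ln(70.4/25.4)/(2π×0.0183×14.2) = 0.6244 K/W
R_total = 0.6244 K/W
Q = ΔT/R_total = 212/0.6244

Q ≈ 340 W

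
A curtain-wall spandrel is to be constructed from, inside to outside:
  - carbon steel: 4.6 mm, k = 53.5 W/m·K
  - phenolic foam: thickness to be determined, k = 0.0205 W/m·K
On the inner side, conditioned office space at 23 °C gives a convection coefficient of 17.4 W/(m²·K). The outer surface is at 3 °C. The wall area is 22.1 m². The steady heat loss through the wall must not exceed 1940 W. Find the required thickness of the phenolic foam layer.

L ≈ 3.49 mm

Thermal resistances in series:
R_inner film = 1/(h_i·A) = 1/(17.4×22.1) = 0.002601 K/W
R_carbon steel = L/(kA) = 0.0046/(53.5×22.1) = 3.891×10^-6 K/W
Sum of the known resistances R_other = 0.002604 K/W
Required total resistance R_tot = ΔT/Q_allow = 20/1940 = 0.01031 K/W
R_phenolic foam = R_tot − R_other = 0.007705 K/W
L = R·k·A = 0.007705×0.0205×22.1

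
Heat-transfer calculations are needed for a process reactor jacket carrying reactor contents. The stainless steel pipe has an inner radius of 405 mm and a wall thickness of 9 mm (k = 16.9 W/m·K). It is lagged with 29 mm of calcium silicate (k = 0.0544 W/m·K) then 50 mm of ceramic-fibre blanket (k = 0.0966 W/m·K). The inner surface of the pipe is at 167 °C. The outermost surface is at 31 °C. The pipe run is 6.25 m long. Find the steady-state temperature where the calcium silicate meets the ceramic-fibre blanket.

Radial resistances (cylindrical: R_cond = ln(r_o/r_i)/(2πkL), R_conv = 1/(h·2πrL)):
R_stainless steel pipe wall = ln(414/405)/(2π×16.9×6.25) = 3.312×10^-5 K/W
R_calcium silicate = ln(443/414)/(2π×0.0544×6.25) = 0.03169 K/W
R_ceramic-fibre blanket = ln(493/443)/(2π×0.0966×6.25) = 0.02819 K/W
R_total = 0.05992 K/W
Q = ΔT/R_total = 136/0.05992
Q = 2270 W
T_interface = T_inner − Q·ΣR(inner→interface) = 167 − 2270×0.03173

T ≈ 95 °C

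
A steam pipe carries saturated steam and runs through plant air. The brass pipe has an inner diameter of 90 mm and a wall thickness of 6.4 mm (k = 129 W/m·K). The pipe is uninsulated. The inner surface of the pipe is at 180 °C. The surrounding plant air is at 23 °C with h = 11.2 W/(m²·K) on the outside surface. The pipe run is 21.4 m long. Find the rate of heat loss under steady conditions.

Q ≈ 12100 W

Cylindrical conduction, so R = ln(r₂/r₁)/(2πkL) per layer, in series:
R_brass pipe wall = ln(51.4/45)/(2π×129×21.4) = 7.666×10^-6 K/W
R_outer film = 1/(h_o·2πr_oL) = 1/(11.2×2π×0.0514×21.4) = 0.01292 K/W
R_total = 0.01293 K/W
Q = ΔT/R_total = 157/0.01293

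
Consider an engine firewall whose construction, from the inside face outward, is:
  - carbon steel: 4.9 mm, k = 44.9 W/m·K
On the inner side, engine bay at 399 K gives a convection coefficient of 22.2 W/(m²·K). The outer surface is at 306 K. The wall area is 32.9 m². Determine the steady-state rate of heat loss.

Q ≈ 67800 W

Thermal resistances in series:
R_inner film = 1/(h_i·A) = 1/(22.2×32.9) = 0.001369 K/W
R_carbon steel = L/(kA) = 0.0049/(44.9×32.9) = 3.317×10^-6 K/W
R_total = 0.001372 K/W
Q = ΔT / R_total = 93 / 0.001372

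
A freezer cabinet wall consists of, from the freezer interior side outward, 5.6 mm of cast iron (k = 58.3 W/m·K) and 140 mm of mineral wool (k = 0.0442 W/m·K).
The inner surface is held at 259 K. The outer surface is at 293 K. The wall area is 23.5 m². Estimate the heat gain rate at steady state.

Model the wall as resistances in series:
R_cast iron = L/(kA) = 0.0056/(58.3×23.5) = 4.087×10^-6 K/W
R_mineral wool = L/(kA) = 0.14/(0.0442×23.5) = 0.1348 K/W
R_total = 0.1348 K/W
Q = ΔT / R_total = 34 / 0.1348

Q ≈ 252 W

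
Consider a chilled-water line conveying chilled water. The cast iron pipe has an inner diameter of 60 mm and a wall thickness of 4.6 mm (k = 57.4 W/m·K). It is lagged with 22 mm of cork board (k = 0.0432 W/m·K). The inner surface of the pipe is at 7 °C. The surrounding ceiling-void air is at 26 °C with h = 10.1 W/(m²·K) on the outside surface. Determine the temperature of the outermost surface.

Treating each annulus and film as a series resistance:
R_cast iron pipe wall = ln(34.6/30)/(2π×57.4×1) = 3.955×10^-4 K/W
R_cork board = ln(56.6/34.6)/(2π×0.0432×1) = 1.813 K/W
R_outer film = 1/(h_o·2πr_oL) = 1/(10.1×2π×0.0566×1) = 0.2784 K/W
R_total = 2.092 K/W
Q = ΔT/R_total = 19/2.092
Q = 9.08 W/m
T_interface = T_inner + Q·ΣR(inner→interface) = 7 + 9.08×1.814

T ≈ 23.5 °C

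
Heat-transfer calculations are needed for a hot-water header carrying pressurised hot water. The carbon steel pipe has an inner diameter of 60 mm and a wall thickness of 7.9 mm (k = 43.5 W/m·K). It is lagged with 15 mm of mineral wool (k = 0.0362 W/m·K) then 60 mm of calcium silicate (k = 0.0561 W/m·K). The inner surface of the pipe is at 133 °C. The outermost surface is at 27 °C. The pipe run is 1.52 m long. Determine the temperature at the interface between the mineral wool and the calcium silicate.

T ≈ 90 °C

Treating each annulus and film as a series resistance:
R_carbon steel pipe wall = ln(37.9/30)/(2π×43.5×1.52) = 5.627×10^-4 K/W
R_mineral wool = ln(52.9/37.9)/(2π×0.0362×1.52) = 0.9645 K/W
R_calcium silicate = ln(112.9/52.9)/(2π×0.0561×1.52) = 1.415 K/W
R_total = 2.38 K/W
Q = ΔT/R_total = 106/2.38
Q = 44.5 W
T_interface = T_inner − Q·ΣR(inner→interface) = 133 − 44.5×0.9651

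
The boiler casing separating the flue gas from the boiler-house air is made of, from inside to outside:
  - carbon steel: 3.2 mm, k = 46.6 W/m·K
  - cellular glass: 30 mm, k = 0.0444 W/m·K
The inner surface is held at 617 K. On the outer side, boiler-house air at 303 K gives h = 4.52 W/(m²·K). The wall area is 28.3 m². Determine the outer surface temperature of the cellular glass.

T ≈ 380 K

Model the wall as resistances in series:
R_carbon steel = L/(kA) = 0.0032/(46.6×28.3) = 2.426×10^-6 K/W
R_cellular glass = L/(kA) = 0.03/(0.0444×28.3) = 0.02388 K/W
R_outer film = 1/(h_o·A) = 1/(4.52×28.3) = 0.007818 K/W
R_total = 0.0317 K/W;  Q = ΔT/R_total = 314/0.0317 = 9907 W
T_interface = T_inner − Q·ΣR(inner→interface) = 617 − 9910×0.02388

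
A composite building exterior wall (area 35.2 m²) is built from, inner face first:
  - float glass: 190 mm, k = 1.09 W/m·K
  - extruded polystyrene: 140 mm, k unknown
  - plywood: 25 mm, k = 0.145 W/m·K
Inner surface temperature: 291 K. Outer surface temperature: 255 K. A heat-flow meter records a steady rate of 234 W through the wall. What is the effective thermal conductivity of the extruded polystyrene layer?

Treating each layer as a thermal resistance in series:
R_float glass = L/(kA) = 0.19/(1.09×35.2) = 0.004952 K/W
R_plywood = L/(kA) = 0.025/(0.145×35.2) = 0.004898 K/W
Sum of known resistances R_other = 0.00985 K/W
Total R = ΔT/Q = 36/234 = 0.1538 K/W
R_extruded polystyrene = R_total − R_other = 0.144 K/W
k = L/(R·A) = 0.14/(0.144×35.2)

k ≈ 0.0276 W/(m·K)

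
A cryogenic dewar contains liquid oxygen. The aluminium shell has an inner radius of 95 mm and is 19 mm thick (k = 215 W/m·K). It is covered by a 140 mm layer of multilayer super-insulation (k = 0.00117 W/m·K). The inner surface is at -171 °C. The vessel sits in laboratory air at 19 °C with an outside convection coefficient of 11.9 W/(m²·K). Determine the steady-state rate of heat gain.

Each spherical layer contributes R = (1/r_i − 1/r_o)/(4πk):
R_aluminium shell = (1/0.095 − 1/0.114)/(4π×215) = 6.493×10^-4 K/W
R_multilayer super-insulation = (1/0.114 − 1/0.254)/(4π×0.00117) = 328.8 K/W
R_outer film = 1/(h·4πr_o²) = 1/(11.9×4π×0.254²) = 0.1037 K/W
R_total = 329 K/W
Q = ΔT/R_total = 190/329

Q ≈ 0.578 W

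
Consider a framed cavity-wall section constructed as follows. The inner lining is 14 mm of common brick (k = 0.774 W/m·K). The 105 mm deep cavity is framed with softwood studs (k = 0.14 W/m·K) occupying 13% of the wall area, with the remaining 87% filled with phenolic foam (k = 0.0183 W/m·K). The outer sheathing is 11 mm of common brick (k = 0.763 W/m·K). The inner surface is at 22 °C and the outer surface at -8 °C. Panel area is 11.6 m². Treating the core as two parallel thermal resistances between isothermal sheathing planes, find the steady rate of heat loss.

Sheathing layers in series; stud and cavity paths in parallel between them.
R_inner = 0.014/(0.774×11.6) = 0.001559 K/W
R_stud  = 0.105/(0.14×0.13×11.6) = 0.4973 K/W
R_cav   = 0.105/(0.0183×0.87×11.6) = 0.5685 K/W
1/R_core = 1/R_stud + 1/R_cav → R_core = 0.2653 K/W
R_outer = 0.011/(0.763×11.6) = 0.001243 K/W
R_total = 0.2681 K/W
Q = ΔT/R_total = 30/0.2681

Q ≈ 112 W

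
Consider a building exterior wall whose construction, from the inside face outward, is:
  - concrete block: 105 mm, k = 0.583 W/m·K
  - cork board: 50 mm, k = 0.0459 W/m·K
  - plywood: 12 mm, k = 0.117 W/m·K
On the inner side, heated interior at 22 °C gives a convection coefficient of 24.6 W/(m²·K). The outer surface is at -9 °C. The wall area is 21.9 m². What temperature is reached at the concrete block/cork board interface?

Series thermal resistances:
R_inner film = 1/(h_i·A) = 1/(24.6×21.9) = 0.001856 K/W
R_concrete block = L/(kA) = 0.105/(0.583×21.9) = 0.008224 K/W
R_cork board = L/(kA) = 0.05/(0.0459×21.9) = 0.04974 K/W
R_plywood = L/(kA) = 0.012/(0.117×21.9) = 0.004683 K/W
R_total = 0.0645 K/W;  Q = ΔT/R_total = 31/0.0645 = 480.6 W
T_interface = T_inner − Q·ΣR(inner→interface) = 22 − 481×0.01008

T ≈ 17.2 °C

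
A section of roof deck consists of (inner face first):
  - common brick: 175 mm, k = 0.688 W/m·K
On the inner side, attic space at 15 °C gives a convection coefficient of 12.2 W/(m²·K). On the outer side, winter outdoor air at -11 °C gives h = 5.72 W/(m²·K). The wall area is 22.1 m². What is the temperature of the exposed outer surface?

T ≈ -2.11 °C

Treating each layer as a thermal resistance in series:
R_inner film = 1/(h_i·A) = 1/(12.2×22.1) = 0.003709 K/W
R_common brick = L/(kA) = 0.175/(0.688×22.1) = 0.01151 K/W
R_outer film = 1/(h_o·A) = 1/(5.72×22.1) = 0.007911 K/W
R_total = 0.02313 K/W;  Q = ΔT/R_total = 26/0.02313 = 1124 W
T_interface = T_inner − Q·ΣR(inner→interface) = 15 − 1120×0.01522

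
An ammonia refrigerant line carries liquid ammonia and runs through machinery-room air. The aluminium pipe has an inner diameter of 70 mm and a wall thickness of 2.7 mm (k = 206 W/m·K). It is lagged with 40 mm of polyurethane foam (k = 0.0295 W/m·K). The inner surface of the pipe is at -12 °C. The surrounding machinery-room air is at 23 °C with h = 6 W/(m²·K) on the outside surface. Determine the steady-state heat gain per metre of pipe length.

q′ ≈ 8.25 W/m

Cylindrical conduction, so R = ln(r₂/r₁)/(2πkL) per layer, in series:
R_aluminium pipe wall = ln(37.7/35)/(2π×206×1) = 5.741×10^-5 K/W
R_polyurethane foam = ln(77.7/37.7)/(2π×0.0295×1) = 3.902 K/W
R_outer film = 1/(h_o·2πr_oL) = 1/(6×2π×0.0777×1) = 0.3414 K/W
R_total = 4.243 K/W
Q = ΔT/R_total = 35/4.243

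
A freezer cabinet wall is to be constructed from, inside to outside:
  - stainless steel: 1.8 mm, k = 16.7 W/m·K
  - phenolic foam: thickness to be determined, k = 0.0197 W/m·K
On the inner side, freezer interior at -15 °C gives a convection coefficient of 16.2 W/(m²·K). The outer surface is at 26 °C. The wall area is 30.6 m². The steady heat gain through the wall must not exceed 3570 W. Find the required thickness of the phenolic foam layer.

L ≈ 5.7 mm

Using the resistance-network approach (series):
R_inner film = 1/(h_i·A) = 1/(16.2×30.6) = 0.002017 K/W
R_stainless steel = L/(kA) = 0.0018/(16.7×30.6) = 3.522×10^-6 K/W
Sum of the known resistances R_other = 0.002021 K/W
Required total resistance R_tot = ΔT/Q_allow = 41/3570 = 0.01148 K/W
R_phenolic foam = R_tot − R_other = 0.009464 K/W
L = R·k·A = 0.009464×0.0197×30.6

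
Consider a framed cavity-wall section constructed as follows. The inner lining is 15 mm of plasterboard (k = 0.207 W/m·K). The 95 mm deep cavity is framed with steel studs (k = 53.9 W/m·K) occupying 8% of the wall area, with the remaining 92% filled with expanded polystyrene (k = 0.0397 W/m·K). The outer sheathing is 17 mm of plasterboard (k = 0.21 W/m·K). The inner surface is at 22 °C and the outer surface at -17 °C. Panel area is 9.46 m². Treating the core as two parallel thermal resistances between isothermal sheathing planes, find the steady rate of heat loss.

Q ≈ 2110 W

Sheathing layers in series; stud and cavity paths in parallel between them.
R_inner = 0.015/(0.207×9.46) = 0.00766 K/W
R_stud  = 0.095/(53.9×0.08×9.46) = 0.002329 K/W
R_cav   = 0.095/(0.0397×0.92×9.46) = 0.275 K/W
1/R_core = 1/R_stud + 1/R_cav → R_core = 0.002309 K/W
R_outer = 0.017/(0.21×9.46) = 0.008557 K/W
R_total = 0.01853 K/W
Q = ΔT/R_total = 39/0.01853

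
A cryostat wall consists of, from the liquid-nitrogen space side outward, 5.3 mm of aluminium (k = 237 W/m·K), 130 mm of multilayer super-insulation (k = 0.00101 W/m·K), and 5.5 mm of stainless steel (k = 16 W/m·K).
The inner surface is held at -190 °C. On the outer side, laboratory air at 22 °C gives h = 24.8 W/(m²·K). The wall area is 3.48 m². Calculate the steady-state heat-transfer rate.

Q ≈ 5.73 W

Treating each layer as a thermal resistance in series:
R_aluminium = L/(kA) = 0.0053/(237×3.48) = 6.426×10^-6 K/W
R_multilayer super-insulation = L/(kA) = 0.13/(0.00101×3.48) = 36.99 K/W
R_stainless steel = L/(kA) = 0.0055/(16×3.48) = 9.878×10^-5 K/W
R_outer film = 1/(h_o·A) = 1/(24.8×3.48) = 0.01159 K/W
R_total = 37 K/W
Q = ΔT / R_total = 212 / 37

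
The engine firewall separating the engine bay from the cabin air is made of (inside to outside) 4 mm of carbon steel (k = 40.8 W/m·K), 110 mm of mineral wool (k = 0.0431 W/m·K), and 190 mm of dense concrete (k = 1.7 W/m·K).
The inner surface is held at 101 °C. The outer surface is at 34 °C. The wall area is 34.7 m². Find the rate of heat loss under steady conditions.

Q ≈ 873 W

Treating each layer as a thermal resistance in series:
R_carbon steel = L/(kA) = 0.004/(40.8×34.7) = 2.825×10^-6 K/W
R_mineral wool = L/(kA) = 0.11/(0.0431×34.7) = 0.07355 K/W
R_dense concrete = L/(kA) = 0.19/(1.7×34.7) = 0.003221 K/W
R_total = 0.07677 K/W
Q = ΔT / R_total = 67 / 0.07677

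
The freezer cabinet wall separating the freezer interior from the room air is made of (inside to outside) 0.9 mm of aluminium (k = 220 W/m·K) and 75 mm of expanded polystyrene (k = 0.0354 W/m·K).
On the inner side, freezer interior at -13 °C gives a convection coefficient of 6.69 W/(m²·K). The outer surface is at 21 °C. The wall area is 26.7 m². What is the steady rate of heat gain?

Q ≈ 400 W

Using the resistance-network approach (series):
R_inner film = 1/(h_i·A) = 1/(6.69×26.7) = 0.005598 K/W
R_aluminium = L/(kA) = 0.0009/(220×26.7) = 1.532×10^-7 K/W
R_expanded polystyrene = L/(kA) = 0.075/(0.0354×26.7) = 0.07935 K/W
R_total = 0.08495 K/W
Q = ΔT / R_total = 34 / 0.08495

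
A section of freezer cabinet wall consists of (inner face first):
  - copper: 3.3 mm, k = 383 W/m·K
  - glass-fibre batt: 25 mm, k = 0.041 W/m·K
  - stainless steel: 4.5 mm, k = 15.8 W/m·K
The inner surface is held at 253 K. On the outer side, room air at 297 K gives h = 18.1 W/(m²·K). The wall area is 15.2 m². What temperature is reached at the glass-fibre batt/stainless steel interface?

T ≈ 293 K

Series thermal resistances:
R_copper = L/(kA) = 0.0033/(383×15.2) = 5.669×10^-7 K/W
R_glass-fibre batt = L/(kA) = 0.025/(0.041×15.2) = 0.04012 K/W
R_stainless steel = L/(kA) = 0.0045/(15.8×15.2) = 1.874×10^-5 K/W
R_outer film = 1/(h_o·A) = 1/(18.1×15.2) = 0.003635 K/W
R_total = 0.04377 K/W;  Q = ΔT/R_total = 44/0.04377 = 1005 W
T_interface = T_inner + Q·ΣR(inner→interface) = 253 + 1010×0.04012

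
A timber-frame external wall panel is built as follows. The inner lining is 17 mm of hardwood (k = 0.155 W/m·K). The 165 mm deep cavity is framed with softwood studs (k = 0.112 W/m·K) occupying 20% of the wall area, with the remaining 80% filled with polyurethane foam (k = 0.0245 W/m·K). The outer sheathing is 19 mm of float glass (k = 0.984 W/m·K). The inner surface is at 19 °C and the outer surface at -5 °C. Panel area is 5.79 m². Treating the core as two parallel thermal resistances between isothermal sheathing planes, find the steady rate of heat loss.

Sheathing layers in series; stud and cavity paths in parallel between them.
R_inner = 0.017/(0.155×5.79) = 0.01894 K/W
R_stud  = 0.165/(0.112×0.2×5.79) = 1.272 K/W
R_cav   = 0.165/(0.0245×0.8×5.79) = 1.454 K/W
1/R_core = 1/R_stud + 1/R_cav → R_core = 0.6785 K/W
R_outer = 0.019/(0.984×5.79) = 0.003335 K/W
R_total = 0.7008 K/W
Q = ΔT/R_total = 24/0.7008

Q ≈ 34.2 W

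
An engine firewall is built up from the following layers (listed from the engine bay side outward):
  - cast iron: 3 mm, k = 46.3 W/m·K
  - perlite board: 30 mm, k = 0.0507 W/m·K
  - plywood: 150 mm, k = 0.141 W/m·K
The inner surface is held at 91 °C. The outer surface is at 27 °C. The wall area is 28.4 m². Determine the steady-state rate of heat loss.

Q ≈ 1100 W

Model the wall as resistances in series:
R_cast iron = L/(kA) = 0.003/(46.3×28.4) = 2.282×10^-6 K/W
R_perlite board = L/(kA) = 0.03/(0.0507×28.4) = 0.02084 K/W
R_plywood = L/(kA) = 0.15/(0.141×28.4) = 0.03746 K/W
R_total = 0.0583 K/W
Q = ΔT / R_total = 64 / 0.0583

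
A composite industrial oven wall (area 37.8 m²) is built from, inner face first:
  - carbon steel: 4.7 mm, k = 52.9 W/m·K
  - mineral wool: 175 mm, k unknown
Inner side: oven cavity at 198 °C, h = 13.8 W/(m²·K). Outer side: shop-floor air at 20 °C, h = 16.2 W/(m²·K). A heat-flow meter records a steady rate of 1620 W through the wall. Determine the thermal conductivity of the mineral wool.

Series thermal resistances:
R_inner film = 1/(h_i·A) = 1/(13.8×37.8) = 0.001917 K/W
R_carbon steel = L/(kA) = 0.0047/(52.9×37.8) = 2.35×10^-6 K/W
R_outer film = 1/(h_o·A) = 1/(16.2×37.8) = 0.001633 K/W
Sum of known resistances R_other = 0.003552 K/W
Total R = ΔT/Q = 178/1620 = 0.1099 K/W
R_mineral wool = R_total − R_other = 0.1063 K/W
k = L/(R·A) = 0.175/(0.1063×37.8)

k ≈ 0.0435 W/(m·K)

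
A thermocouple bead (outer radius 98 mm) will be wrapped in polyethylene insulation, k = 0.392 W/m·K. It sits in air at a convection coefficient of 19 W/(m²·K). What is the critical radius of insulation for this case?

r_cr ≈ 41.3 mm

For a sphere r_cr = 2k/h = 2×0.392/19
r_cr = 41.3 mm; since the bare radius (98 mm) is above r_cr, any added insulation will reduce heat loss.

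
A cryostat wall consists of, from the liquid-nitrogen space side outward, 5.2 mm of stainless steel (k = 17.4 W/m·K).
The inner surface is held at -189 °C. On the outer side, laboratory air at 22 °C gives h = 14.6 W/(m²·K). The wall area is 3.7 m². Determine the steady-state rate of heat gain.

Q ≈ 11300 W

Treating each layer as a thermal resistance in series:
R_stainless steel = L/(kA) = 0.0052/(17.4×3.7) = 8.077×10^-5 K/W
R_outer film = 1/(h_o·A) = 1/(14.6×3.7) = 0.01851 K/W
R_total = 0.01859 K/W
Q = ΔT / R_total = 211 / 0.01859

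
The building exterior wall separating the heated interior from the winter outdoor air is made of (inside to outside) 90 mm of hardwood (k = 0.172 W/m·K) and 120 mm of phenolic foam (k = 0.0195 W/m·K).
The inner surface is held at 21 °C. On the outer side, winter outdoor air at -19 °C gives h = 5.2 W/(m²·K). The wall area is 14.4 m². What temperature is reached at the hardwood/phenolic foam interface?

T ≈ 18 °C

Using the resistance-network approach (series):
R_hardwood = L/(kA) = 0.09/(0.172×14.4) = 0.03634 K/W
R_phenolic foam = L/(kA) = 0.12/(0.0195×14.4) = 0.4274 K/W
R_outer film = 1/(h_o·A) = 1/(5.2×14.4) = 0.01335 K/W
R_total = 0.477 K/W;  Q = ΔT/R_total = 40/0.477 = 83.85 W
T_interface = T_inner − Q·ΣR(inner→interface) = 21 − 83.8×0.03634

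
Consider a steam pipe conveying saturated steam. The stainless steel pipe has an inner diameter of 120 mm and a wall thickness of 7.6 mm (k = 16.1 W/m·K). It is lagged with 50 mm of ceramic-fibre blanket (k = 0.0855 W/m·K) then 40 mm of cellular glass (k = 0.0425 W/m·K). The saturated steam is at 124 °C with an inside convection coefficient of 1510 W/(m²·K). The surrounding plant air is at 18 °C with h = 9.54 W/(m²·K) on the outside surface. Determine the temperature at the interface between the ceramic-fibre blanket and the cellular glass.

Per-layer cylindrical resistances, series-summed:
R_inner film = 1/(h_i·2πr₁L) = 1/(1510×2π×0.06×1) = 0.001757 K/W
R_stainless steel pipe wall = ln(67.6/60)/(2π×16.1×1) = 0.001179 K/W
R_ceramic-fibre blanket = ln(117.6/67.6)/(2π×0.0855×1) = 1.031 K/W
R_cellular glass = ln(157.6/117.6)/(2π×0.0425×1) = 1.096 K/W
R_outer film = 1/(h_o·2πr_oL) = 1/(9.54×2π×0.1576×1) = 0.1059 K/W
R_total = 2.236 K/W
Q = ΔT/R_total = 106/2.236
Q = 47.4 W/m
T_interface = T_inner − Q·ΣR(inner→interface) = 124 − 47.4×1.034

T ≈ 75 °C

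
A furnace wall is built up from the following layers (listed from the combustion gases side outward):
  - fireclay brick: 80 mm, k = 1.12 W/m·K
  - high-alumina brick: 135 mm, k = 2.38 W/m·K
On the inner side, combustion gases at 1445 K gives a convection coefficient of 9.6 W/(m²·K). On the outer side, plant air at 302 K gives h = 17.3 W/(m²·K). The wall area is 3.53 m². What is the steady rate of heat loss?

Q ≈ 13900 W

Treating each layer as a thermal resistance in series:
R_inner film = 1/(h_i·A) = 1/(9.6×3.53) = 0.02951 K/W
R_fireclay brick = L/(kA) = 0.08/(1.12×3.53) = 0.02023 K/W
R_high-alumina brick = L/(kA) = 0.135/(2.38×3.53) = 0.01607 K/W
R_outer film = 1/(h_o·A) = 1/(17.3×3.53) = 0.01637 K/W
R_total = 0.08219 K/W
Q = ΔT / R_total = 1143 / 0.08219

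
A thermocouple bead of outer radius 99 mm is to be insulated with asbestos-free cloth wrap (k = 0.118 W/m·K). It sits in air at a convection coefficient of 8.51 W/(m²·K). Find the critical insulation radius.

For a sphere r_cr = 2k/h = 2×0.118/8.51
r_cr = 27.7 mm; since the bare radius (99 mm) is above r_cr, any added insulation will reduce heat loss.

r_cr ≈ 27.7 mm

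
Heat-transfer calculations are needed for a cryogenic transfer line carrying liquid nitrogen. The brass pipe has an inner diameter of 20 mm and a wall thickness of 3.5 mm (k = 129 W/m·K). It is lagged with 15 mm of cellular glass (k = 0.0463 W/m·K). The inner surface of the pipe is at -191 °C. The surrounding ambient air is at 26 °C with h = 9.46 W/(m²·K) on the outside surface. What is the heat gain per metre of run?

Treating each annulus and film as a series resistance:
R_brass pipe wall = ln(13.5/10)/(2π×129×1) = 3.703×10^-4 K/W
R_cellular glass = ln(28.5/13.5)/(2π×0.0463×1) = 2.569 K/W
R_outer film = 1/(h_o·2πr_oL) = 1/(9.46×2π×0.0285×1) = 0.5903 K/W
R_total = 3.159 K/W
Q = ΔT/R_total = 217/3.159

q′ ≈ 68.7 W/m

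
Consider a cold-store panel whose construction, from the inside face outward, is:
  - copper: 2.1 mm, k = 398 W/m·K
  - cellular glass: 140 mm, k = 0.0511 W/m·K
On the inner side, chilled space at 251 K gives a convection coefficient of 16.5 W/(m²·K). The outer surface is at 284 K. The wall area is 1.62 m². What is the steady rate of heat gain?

Q ≈ 19.1 W

Model the wall as resistances in series:
R_inner film = 1/(h_i·A) = 1/(16.5×1.62) = 0.03741 K/W
R_copper = L/(kA) = 0.0021/(398×1.62) = 3.257×10^-6 K/W
R_cellular glass = L/(kA) = 0.14/(0.0511×1.62) = 1.691 K/W
R_total = 1.729 K/W
Q = ΔT / R_total = 33 / 1.729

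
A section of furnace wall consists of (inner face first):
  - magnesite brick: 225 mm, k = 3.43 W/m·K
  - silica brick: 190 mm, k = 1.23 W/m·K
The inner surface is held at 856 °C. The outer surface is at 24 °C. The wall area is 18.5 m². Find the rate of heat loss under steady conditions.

Thermal resistances in series:
R_magnesite brick = L/(kA) = 0.225/(3.43×18.5) = 0.003546 K/W
R_silica brick = L/(kA) = 0.19/(1.23×18.5) = 0.00835 K/W
R_total = 0.0119 K/W
Q = ΔT / R_total = 832 / 0.0119

Q ≈ 69900 W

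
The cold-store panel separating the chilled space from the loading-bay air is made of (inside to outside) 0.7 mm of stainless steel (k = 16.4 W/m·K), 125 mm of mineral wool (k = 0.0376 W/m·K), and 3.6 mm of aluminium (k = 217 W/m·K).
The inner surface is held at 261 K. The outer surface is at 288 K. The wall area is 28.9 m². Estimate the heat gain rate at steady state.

Using the resistance-network approach (series):
R_stainless steel = L/(kA) = 0.0007/(16.4×28.9) = 1.477×10^-6 K/W
R_mineral wool = L/(kA) = 0.125/(0.0376×28.9) = 0.115 K/W
R_aluminium = L/(kA) = 0.0036/(217×28.9) = 5.74×10^-7 K/W
R_total = 0.115 K/W
Q = ΔT / R_total = 27 / 0.115

Q ≈ 235 W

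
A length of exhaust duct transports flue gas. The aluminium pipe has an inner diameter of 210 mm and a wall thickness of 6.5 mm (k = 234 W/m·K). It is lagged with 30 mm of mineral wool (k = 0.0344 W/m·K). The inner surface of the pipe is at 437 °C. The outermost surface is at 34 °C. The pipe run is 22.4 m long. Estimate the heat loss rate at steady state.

Q ≈ 8190 W

Radial resistances (cylindrical: R_cond = ln(r_o/r_i)/(2πkL), R_conv = 1/(h·2πrL)):
R_aluminium pipe wall = ln(111.5/105)/(2π×234×22.4) = 1.824×10^-6 K/W
R_mineral wool = ln(141.5/111.5)/(2π×0.0344×22.4) = 0.04921 K/W
R_total = 0.04922 K/W
Q = ΔT/R_total = 403/0.04922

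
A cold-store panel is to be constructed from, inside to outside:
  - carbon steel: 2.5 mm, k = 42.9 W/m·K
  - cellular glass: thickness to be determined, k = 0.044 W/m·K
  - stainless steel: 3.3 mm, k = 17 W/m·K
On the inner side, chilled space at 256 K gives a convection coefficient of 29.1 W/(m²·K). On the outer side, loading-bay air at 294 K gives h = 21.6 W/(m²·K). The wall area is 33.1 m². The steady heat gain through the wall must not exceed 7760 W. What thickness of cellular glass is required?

Thermal resistances in series:
R_inner film = 1/(h_i·A) = 1/(29.1×33.1) = 0.001038 K/W
R_carbon steel = L/(kA) = 0.0025/(42.9×33.1) = 1.761×10^-6 K/W
R_stainless steel = L/(kA) = 0.0033/(17×33.1) = 5.865×10^-6 K/W
R_outer film = 1/(h_o·A) = 1/(21.6×33.1) = 0.001399 K/W
Sum of the known resistances R_other = 0.002445 K/W
Required total resistance R_tot = ΔT/Q_allow = 38/7760 = 0.004897 K/W
R_cellular glass = R_tot − R_other = 0.002452 K/W
L = R·k·A = 0.002452×0.044×33.1

L ≈ 3.57 mm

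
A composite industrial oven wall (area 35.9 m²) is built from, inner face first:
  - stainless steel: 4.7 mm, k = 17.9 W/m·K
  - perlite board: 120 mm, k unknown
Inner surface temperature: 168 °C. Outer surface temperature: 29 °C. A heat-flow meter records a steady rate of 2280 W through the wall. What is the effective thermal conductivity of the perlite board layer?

k ≈ 0.0548 W/(m·K)

Thermal resistances in series:
R_stainless steel = L/(kA) = 0.0047/(17.9×35.9) = 7.314×10^-6 K/W
Sum of known resistances R_other = 7.314×10^-6 K/W
Total R = ΔT/Q = 139/2280 = 0.06096 K/W
R_perlite board = R_total − R_other = 0.06096 K/W
k = L/(R·A) = 0.12/(0.06096×35.9)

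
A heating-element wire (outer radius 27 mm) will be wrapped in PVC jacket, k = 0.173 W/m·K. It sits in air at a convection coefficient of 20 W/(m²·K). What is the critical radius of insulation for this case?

r_cr ≈ 8.65 mm

For a cylinder r_cr = k/h = 0.173/20
r_cr = 8.65 mm; since the bare radius (27 mm) is above r_cr, any added insulation will reduce heat loss.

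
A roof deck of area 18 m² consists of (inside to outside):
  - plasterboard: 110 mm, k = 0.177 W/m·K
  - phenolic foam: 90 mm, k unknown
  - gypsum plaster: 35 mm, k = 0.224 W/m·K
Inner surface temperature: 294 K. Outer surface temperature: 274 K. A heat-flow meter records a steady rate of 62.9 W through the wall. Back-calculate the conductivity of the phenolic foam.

Treating each layer as a thermal resistance in series:
R_plasterboard = L/(kA) = 0.11/(0.177×18) = 0.03453 K/W
R_gypsum plaster = L/(kA) = 0.035/(0.224×18) = 0.008681 K/W
Sum of known resistances R_other = 0.04321 K/W
Total R = ΔT/Q = 20/62.9 = 0.318 K/W
R_phenolic foam = R_total − R_other = 0.2748 K/W
k = L/(R·A) = 0.09/(0.2748×18)

k ≈ 0.0182 W/(m·K)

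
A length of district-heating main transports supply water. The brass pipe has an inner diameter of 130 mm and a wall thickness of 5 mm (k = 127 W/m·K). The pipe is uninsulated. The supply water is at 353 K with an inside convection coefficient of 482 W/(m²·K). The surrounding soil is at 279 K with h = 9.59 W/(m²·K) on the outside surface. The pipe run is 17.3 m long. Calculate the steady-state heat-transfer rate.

For a radial system each layer contributes R = ln(r_out/r_in)/(2πkL); films add R = 1/(hA).
R_inner film = 1/(h_i·2πr₁L) = 1/(482×2π×0.065×17.3) = 2.936×10^-4 K/W
R_brass pipe wall = ln(70/65)/(2π×127×17.3) = 5.368×10^-6 K/W
R_outer film = 1/(h_o·2πr_oL) = 1/(9.59×2π×0.07×17.3) = 0.0137 K/W
R_total = 0.014 K/W
Q = ΔT/R_total = 74/0.014

Q ≈ 5280 W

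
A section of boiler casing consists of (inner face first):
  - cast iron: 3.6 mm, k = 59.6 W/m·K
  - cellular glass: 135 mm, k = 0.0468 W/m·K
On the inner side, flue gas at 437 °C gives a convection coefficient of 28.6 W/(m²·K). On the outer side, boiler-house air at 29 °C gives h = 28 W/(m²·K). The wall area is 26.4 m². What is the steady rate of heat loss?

Q ≈ 3640 W

Model the wall as resistances in series:
R_inner film = 1/(h_i·A) = 1/(28.6×26.4) = 0.001324 K/W
R_cast iron = L/(kA) = 0.0036/(59.6×26.4) = 2.288×10^-6 K/W
R_cellular glass = L/(kA) = 0.135/(0.0468×26.4) = 0.1093 K/W
R_outer film = 1/(h_o·A) = 1/(28×26.4) = 0.001353 K/W
R_total = 0.1119 K/W
Q = ΔT / R_total = 408 / 0.1119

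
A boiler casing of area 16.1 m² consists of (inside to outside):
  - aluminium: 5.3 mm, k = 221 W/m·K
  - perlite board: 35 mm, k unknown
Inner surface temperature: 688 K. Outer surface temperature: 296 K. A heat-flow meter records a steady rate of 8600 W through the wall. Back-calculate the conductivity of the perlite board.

k ≈ 0.0477 W/(m·K)

Using the resistance-network approach (series):
R_aluminium = L/(kA) = 0.0053/(221×16.1) = 1.49×10^-6 K/W
Sum of known resistances R_other = 1.49×10^-6 K/W
Total R = ΔT/Q = 392/8600 = 0.04558 K/W
R_perlite board = R_total − R_other = 0.04558 K/W
k = L/(R·A) = 0.035/(0.04558×16.1)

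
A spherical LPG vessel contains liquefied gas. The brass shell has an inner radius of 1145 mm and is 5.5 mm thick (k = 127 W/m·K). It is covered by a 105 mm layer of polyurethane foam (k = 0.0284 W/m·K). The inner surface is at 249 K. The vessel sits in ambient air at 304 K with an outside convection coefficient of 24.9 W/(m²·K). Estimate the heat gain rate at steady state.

Spherical conduction: R = (1/r_in − 1/r_out)/(4πk) per layer; series-sum.
R_brass shell = (1/1.145 − 1/1.1505)/(4π×127) = 2.616×10^-6 K/W
R_polyurethane foam = (1/1.1505 − 1/1.2555)/(4π×0.0284) = 0.2037 K/W
R_outer film = 1/(h·4πr_o²) = 1/(24.9×4π×1.2555²) = 0.002027 K/W
R_total = 0.2057 K/W
Q = ΔT/R_total = 55/0.2057

Q ≈ 267 W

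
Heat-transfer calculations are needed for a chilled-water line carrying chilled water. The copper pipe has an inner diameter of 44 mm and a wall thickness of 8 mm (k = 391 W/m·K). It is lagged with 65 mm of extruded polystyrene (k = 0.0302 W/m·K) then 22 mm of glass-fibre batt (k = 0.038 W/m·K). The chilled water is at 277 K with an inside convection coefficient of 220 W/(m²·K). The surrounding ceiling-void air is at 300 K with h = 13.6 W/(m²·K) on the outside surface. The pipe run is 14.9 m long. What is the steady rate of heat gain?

Q ≈ 48.4 W

Radial resistances (cylindrical: R_cond = ln(r_o/r_i)/(2πkL), R_conv = 1/(h·2πrL)):
R_inner film = 1/(h_i·2πr₁L) = 1/(220×2π×0.022×14.9) = 0.002207 K/W
R_copper pipe wall = ln(30/22)/(2π×391×14.9) = 8.473×10^-6 K/W
R_extruded polystyrene = ln(95/30)/(2π×0.0302×14.9) = 0.4077 K/W
R_glass-fibre batt = ln(117/95)/(2π×0.038×14.9) = 0.05855 K/W
R_outer film = 1/(h_o·2πr_oL) = 1/(13.6×2π×0.117×14.9) = 0.006713 K/W
R_total = 0.4752 K/W
Q = ΔT/R_total = 23/0.4752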